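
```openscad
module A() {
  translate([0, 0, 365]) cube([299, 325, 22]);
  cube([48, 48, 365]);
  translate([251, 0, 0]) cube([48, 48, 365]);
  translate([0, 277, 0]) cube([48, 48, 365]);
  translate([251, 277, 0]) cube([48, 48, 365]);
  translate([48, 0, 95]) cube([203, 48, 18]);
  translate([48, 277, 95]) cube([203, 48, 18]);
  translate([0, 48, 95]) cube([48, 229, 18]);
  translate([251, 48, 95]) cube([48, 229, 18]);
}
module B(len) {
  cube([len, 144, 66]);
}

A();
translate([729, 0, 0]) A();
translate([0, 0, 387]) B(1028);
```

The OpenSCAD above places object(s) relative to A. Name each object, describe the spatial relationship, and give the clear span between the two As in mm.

Second stool starts at x = 729; first ends at x = 299; clear span = 729 − 299 = 430 mm.

A is a stool. B is a beam. A beam spans the tops of two stools. The clear span between the two stools is 430 mm.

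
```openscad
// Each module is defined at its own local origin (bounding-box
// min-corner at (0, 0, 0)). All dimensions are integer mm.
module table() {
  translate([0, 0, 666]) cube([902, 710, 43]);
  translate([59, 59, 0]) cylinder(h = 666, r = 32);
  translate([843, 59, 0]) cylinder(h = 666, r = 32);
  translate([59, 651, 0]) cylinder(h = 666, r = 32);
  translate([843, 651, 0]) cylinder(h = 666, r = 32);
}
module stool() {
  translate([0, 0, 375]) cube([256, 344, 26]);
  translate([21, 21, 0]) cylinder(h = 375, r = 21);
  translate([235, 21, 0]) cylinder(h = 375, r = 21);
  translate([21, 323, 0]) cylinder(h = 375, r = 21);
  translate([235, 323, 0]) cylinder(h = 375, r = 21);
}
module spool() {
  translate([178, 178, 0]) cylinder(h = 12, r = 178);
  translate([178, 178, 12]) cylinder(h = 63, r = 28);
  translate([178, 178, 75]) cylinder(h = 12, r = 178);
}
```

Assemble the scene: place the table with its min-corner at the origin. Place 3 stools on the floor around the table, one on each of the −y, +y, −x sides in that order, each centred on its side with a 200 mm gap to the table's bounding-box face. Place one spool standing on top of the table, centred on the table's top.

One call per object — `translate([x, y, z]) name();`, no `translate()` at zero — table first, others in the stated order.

table();
translate([323, -544, 0]) stool();
translate([323, 910, 0]) stool();
translate([-456, 183, 0]) stool();
translate([273, 177, 709]) spool();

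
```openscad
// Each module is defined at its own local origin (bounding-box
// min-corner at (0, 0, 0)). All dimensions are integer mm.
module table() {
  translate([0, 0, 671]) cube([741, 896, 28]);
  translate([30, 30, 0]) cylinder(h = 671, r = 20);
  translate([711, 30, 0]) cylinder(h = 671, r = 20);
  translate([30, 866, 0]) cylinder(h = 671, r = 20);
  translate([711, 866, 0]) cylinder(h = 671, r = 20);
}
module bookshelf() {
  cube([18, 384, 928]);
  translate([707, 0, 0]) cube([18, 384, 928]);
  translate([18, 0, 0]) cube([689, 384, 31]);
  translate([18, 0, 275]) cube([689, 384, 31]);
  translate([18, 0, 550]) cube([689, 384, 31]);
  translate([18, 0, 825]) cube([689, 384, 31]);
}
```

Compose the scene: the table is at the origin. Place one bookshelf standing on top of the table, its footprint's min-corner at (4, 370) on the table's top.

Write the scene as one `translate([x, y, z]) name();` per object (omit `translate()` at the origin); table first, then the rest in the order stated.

table();
translate([4, 370, 699]) bookshelf();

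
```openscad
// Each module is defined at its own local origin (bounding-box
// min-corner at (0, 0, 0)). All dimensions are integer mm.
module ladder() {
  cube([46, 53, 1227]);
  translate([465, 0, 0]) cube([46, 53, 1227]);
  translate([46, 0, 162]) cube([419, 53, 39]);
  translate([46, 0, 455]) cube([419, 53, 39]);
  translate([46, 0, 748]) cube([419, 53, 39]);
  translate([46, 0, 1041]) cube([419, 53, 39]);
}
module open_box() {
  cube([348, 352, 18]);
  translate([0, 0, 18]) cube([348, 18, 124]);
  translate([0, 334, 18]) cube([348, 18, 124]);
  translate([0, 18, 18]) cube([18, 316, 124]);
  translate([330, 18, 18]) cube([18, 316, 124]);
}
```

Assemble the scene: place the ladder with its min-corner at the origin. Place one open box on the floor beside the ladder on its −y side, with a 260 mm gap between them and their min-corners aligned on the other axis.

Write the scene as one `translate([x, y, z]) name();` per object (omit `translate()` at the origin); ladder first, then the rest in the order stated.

ladder();
translate([0, -612, 0]) open_box();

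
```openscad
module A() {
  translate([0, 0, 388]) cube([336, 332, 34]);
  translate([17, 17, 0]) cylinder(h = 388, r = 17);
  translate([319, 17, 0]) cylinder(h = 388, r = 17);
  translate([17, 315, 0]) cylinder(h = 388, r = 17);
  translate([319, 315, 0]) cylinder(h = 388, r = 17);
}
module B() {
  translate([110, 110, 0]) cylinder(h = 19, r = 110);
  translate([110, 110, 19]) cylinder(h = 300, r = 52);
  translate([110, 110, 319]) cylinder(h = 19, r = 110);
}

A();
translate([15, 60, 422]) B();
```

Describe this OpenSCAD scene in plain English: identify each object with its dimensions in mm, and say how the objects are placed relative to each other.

A is a four-legged stool. The seat is 336×332 mm, 34 mm thick, top at z = 422 mm. It stands on four round legs, each 34 mm in diameter, from z = 0 to the seat underside, each leg's axis is inset half a diameter from the nearest pair of seat edges (so the leg's bounding box is flush with the corner).

B is a spool: two coaxial disc flanges of radius 110 mm and thickness 19 mm, joined by a core cylinder of radius 52 mm and height 300 mm. The lower flange rests on z = 0 and the three cylinders share a vertical axis.

The spool is on top of the stool.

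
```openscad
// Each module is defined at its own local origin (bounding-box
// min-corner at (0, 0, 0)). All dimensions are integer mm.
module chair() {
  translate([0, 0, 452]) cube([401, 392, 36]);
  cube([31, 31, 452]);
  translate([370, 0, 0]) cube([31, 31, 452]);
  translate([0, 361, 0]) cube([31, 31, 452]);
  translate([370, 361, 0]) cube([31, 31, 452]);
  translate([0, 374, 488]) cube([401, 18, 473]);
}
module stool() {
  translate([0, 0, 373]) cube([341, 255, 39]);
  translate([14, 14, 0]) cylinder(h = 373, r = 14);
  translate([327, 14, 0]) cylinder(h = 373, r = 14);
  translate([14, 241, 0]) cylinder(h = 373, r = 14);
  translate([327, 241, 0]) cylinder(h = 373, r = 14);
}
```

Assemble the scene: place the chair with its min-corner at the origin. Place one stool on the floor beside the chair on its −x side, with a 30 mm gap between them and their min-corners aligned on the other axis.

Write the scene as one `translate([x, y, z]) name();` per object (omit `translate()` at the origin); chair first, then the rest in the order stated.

chair();
translate([-371, 0, 0]) stool();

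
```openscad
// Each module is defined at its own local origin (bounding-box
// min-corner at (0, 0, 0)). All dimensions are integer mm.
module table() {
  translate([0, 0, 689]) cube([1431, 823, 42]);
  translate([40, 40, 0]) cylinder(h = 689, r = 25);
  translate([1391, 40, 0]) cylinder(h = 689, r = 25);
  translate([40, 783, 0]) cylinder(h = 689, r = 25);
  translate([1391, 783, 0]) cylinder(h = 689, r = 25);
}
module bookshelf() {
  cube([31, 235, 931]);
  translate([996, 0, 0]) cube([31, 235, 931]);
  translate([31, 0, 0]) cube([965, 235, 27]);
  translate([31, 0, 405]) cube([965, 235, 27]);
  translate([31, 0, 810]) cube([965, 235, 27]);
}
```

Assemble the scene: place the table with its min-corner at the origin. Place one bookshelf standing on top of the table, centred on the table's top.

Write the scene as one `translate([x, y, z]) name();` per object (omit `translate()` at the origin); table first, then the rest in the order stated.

table();
translate([202, 294, 731]) bookshelf();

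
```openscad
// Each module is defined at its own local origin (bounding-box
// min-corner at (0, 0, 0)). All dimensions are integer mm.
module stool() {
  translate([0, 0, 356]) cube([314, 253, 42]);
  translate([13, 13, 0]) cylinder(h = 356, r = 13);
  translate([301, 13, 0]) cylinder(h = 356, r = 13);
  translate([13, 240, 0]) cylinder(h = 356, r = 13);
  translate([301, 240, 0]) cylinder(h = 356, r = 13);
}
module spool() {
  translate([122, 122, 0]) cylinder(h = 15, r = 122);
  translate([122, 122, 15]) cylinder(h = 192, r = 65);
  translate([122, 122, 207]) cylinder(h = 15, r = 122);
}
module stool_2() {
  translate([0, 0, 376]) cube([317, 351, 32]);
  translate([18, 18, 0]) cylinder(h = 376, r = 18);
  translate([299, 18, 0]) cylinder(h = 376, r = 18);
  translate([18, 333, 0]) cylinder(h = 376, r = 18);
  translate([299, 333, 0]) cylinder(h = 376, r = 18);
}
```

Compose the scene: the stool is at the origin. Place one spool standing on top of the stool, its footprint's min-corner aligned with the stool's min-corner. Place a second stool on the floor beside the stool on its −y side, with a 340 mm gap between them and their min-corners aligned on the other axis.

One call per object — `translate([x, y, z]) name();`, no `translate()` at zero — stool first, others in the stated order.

stool();
translate([0, 0, 398]) spool();
translate([0, -691, 0]) stool_2();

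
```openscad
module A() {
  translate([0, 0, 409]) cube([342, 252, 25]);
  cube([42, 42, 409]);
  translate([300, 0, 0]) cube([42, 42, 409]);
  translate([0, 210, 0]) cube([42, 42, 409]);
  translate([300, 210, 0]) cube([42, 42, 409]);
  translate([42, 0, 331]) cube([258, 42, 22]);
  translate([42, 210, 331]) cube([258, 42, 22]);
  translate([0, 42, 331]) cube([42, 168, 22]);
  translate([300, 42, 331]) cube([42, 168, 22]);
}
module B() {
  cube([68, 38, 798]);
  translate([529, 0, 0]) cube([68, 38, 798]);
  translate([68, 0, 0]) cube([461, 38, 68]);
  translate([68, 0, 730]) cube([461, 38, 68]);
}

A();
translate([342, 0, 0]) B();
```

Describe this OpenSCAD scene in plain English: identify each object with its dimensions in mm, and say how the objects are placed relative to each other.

A is a simple wooden stool: a rectangular seat 342 mm (x) by 252 mm (y), 25 mm thick, top face at z = 434 mm, on four square legs, each 42×42 mm in cross-section. The legs rest on z = 0, each flush with a corner of the seat. Four stretchers, 42 mm wide and 22 mm tall, connect adjacent legs with their undersides at z = 331 mm, each running between the inner faces of the legs it joins and aligned with the legs' outer faces on the other axis.

B is a rectangular picture frame lying in the x–z plane (depth along y). The opening is 461 mm wide (x) by 662 mm tall (z), surrounded by a border 68 mm wide on all four sides. The frame is 38 mm deep and is made of two full-height vertical stiles with two horizontal rails fitted between them.

The picture frame is against the stool's +x side, with their −y faces flush.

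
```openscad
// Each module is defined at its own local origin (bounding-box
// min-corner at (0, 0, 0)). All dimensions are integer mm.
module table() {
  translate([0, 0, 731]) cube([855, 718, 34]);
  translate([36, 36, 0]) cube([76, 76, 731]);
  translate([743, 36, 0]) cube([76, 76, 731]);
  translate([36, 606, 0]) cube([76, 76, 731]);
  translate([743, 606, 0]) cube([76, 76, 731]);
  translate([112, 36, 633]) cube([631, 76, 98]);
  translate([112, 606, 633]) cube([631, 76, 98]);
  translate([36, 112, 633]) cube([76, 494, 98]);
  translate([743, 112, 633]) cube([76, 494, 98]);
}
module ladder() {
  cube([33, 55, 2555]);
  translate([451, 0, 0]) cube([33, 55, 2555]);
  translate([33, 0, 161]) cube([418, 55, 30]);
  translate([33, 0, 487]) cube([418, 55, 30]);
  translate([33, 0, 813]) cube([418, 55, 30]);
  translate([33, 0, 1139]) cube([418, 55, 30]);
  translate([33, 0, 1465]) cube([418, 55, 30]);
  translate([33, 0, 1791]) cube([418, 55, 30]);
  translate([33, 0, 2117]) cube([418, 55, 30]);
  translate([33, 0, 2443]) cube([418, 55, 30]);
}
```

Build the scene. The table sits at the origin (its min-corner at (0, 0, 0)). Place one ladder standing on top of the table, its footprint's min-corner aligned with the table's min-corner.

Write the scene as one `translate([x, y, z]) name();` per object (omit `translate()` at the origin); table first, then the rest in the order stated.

table();
translate([0, 0, 765]) ladder();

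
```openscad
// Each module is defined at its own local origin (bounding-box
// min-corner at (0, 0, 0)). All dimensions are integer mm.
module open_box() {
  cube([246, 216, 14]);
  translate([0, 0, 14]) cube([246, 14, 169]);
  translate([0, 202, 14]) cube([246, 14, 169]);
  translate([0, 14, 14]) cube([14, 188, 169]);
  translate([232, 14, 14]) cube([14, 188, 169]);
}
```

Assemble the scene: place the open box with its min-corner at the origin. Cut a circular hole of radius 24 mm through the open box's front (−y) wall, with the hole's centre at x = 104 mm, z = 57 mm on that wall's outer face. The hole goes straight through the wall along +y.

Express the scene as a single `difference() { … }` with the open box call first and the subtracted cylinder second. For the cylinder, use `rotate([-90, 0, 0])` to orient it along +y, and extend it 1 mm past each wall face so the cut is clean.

difference() {
  open_box();
  translate([104, -1, 57]) rotate([-90, 0, 0]) cylinder(h = 16, r = 24);
}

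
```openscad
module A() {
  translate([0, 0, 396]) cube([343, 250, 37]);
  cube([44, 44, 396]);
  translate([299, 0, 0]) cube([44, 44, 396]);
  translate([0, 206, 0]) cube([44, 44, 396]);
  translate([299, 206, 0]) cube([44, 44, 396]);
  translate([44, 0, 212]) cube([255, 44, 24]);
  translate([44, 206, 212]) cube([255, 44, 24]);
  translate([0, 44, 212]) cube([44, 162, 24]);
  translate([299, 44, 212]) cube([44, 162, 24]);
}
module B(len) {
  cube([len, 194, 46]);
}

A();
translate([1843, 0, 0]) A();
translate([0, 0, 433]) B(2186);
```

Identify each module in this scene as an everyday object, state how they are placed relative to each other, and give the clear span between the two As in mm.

Second stool starts at x = 1843; first ends at x = 343; clear span = 1843 − 343 = 1500 mm.

A is a stool. B is a beam. A beam spans the tops of two stools. The clear span between the two stools is 1500 mm.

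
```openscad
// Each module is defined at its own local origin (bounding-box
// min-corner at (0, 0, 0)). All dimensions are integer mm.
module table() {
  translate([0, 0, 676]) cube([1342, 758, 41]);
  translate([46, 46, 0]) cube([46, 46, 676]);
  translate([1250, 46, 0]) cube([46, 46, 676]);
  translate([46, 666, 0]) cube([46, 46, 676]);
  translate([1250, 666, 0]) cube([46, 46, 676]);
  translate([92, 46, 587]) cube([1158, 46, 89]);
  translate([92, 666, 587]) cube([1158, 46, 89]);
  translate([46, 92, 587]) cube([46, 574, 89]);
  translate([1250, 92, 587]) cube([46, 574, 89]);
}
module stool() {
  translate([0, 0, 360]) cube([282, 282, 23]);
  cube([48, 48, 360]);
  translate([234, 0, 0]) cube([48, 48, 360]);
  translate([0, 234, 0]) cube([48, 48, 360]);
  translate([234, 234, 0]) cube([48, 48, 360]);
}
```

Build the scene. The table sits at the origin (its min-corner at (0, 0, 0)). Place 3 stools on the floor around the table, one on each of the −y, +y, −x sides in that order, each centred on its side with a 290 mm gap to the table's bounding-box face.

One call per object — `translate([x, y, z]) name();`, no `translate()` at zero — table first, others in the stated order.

table();
translate([530, -572, 0]) stool();
translate([530, 1048, 0]) stool();
translate([-572, 238, 0]) stool();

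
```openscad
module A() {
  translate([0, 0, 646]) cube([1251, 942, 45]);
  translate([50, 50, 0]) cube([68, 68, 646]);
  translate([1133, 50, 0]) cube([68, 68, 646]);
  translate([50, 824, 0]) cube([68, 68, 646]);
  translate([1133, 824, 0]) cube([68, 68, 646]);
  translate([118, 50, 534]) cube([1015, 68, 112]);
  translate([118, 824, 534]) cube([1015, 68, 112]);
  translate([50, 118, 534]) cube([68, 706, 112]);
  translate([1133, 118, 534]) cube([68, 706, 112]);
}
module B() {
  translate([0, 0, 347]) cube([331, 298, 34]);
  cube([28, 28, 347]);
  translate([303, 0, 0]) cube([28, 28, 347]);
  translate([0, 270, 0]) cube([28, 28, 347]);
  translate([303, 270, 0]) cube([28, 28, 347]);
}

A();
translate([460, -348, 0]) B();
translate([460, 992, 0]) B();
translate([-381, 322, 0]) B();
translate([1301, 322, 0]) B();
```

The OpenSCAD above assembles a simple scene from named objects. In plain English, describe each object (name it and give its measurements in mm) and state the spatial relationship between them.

A is a table: top 1251 mm (x) × 942 mm (y), 45 mm thick, upper face at z = 691 mm, on four 68×68 mm square legs, each inset 50 mm from the nearest pair of top edges, running from z = 0 to the bottom of the top. Four apron rails, 68 mm thick and 112 mm tall, run between adjacent legs with their top edges flush with the underside of the top and their outer faces flush with the legs' outer faces.

B is a four-legged stool. The seat is 331×298 mm, 34 mm thick, top at z = 381 mm. It stands on four square legs, each 28×28 mm in cross-section, from z = 0 to the seat underside, each flush with a corner of the seat.

Four stools sit around the table at the −y, +y, −x, +x sides.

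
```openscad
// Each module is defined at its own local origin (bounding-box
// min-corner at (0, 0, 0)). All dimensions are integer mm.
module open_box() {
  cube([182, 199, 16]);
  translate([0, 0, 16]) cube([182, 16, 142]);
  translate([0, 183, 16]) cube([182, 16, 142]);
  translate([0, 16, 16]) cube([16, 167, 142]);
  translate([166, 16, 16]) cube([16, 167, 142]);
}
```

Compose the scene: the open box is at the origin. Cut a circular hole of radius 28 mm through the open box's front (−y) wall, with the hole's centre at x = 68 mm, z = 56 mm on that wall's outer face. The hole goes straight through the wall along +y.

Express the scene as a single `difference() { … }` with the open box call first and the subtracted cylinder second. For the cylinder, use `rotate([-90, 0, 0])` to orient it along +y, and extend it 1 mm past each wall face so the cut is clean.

difference() {
  open_box();
  translate([68, -1, 56]) rotate([-90, 0, 0]) cylinder(h = 18, r = 28);
}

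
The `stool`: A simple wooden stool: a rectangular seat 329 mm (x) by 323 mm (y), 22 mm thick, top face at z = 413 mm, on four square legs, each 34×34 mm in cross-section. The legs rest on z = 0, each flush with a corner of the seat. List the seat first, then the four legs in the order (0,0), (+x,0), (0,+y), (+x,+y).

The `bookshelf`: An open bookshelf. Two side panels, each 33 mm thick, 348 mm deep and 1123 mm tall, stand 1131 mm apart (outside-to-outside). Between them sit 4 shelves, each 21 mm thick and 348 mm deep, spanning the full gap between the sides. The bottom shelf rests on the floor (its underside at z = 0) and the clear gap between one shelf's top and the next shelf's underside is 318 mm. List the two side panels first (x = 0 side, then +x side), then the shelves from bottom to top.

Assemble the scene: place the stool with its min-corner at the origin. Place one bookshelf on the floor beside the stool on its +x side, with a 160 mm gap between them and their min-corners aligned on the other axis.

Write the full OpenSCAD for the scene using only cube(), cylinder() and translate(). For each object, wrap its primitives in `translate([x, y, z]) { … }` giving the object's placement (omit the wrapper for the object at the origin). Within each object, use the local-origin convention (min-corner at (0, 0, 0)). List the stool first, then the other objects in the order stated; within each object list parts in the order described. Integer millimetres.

translate([0, 0, 391]) cube([329, 323, 22]);
cube([34, 34, 391]);
translate([295, 0, 0]) cube([34, 34, 391]);
translate([0, 289, 0]) cube([34, 34, 391]);
translate([295, 289, 0]) cube([34, 34, 391]);
translate([489, 0, 0]) {
  cube([33, 348, 1123]);
  translate([1098, 0, 0]) cube([33, 348, 1123]);
  translate([33, 0, 0]) cube([1065, 348, 21]);
  translate([33, 0, 339]) cube([1065, 348, 21]);
  translate([33, 0, 678]) cube([1065, 348, 21]);
  translate([33, 0, 1017]) cube([1065, 348, 21]);
}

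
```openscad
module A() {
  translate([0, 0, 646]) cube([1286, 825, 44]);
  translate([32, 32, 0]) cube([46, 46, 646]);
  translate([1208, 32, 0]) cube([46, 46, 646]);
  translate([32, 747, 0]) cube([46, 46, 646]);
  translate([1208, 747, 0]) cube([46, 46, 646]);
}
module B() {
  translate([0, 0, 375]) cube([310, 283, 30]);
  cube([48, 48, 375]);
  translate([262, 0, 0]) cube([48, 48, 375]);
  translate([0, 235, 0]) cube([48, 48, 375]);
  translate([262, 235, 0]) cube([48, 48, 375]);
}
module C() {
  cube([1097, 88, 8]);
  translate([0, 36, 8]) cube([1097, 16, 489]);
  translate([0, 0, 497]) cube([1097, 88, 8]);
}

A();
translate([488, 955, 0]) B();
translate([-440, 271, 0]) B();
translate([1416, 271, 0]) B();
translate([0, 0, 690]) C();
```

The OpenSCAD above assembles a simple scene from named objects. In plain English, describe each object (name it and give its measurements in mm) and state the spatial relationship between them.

A is a table with a 1286×825 mm rectangular top, 44 mm thick, top surface at z = 690 mm, supported by four 46×46 mm square legs, each inset 32 mm from the nearest pair of top edges, running from the floor.

B is a four-legged stool. The seat is a 310×283×30 mm slab whose top surface is at z = 405 mm; four square legs, each 48×48 mm in cross-section, run from the floor (z = 0) to the underside of the seat, each flush with a corner of the seat.

C is an I-beam lying along x, 1097 mm long. Overall section height 505 mm. Two flanges 88 mm wide (y) and 8 mm thick, one on the floor and one at the top; a web 16 mm thick runs between them, centred on the flange width.

Three stools sit around the table at the +y, −x, +x sides. The I-beam is on top of the table.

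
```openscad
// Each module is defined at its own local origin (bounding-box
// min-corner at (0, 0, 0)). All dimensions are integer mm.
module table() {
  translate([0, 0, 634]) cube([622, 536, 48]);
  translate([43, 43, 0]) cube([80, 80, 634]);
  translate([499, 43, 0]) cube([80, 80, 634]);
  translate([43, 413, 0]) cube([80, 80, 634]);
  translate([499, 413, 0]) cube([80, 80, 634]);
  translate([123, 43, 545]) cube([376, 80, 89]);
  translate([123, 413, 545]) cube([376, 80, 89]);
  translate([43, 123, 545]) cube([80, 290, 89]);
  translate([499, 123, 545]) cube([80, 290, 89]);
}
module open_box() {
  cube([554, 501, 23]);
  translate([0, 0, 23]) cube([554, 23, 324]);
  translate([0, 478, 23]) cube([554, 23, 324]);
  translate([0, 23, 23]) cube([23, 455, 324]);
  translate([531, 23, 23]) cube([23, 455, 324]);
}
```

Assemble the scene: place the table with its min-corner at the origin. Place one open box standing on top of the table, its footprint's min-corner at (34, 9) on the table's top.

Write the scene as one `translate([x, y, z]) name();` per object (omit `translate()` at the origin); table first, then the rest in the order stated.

table();
translate([34, 9, 682]) open_box();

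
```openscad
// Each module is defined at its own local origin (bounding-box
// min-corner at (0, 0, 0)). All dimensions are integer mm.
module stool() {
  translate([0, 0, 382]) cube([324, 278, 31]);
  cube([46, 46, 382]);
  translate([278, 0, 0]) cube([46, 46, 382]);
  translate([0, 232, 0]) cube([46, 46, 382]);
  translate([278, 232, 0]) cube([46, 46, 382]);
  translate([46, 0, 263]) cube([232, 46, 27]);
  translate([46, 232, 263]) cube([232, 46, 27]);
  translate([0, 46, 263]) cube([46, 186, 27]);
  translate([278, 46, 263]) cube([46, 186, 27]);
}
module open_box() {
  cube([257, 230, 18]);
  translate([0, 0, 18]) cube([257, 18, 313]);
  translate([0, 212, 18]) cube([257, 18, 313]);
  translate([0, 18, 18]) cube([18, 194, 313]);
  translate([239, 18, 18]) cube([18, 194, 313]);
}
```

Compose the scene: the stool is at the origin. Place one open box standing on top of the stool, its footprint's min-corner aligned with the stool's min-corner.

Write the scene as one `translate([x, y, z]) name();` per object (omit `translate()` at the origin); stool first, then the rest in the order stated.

stool();
translate([0, 0, 413]) open_box();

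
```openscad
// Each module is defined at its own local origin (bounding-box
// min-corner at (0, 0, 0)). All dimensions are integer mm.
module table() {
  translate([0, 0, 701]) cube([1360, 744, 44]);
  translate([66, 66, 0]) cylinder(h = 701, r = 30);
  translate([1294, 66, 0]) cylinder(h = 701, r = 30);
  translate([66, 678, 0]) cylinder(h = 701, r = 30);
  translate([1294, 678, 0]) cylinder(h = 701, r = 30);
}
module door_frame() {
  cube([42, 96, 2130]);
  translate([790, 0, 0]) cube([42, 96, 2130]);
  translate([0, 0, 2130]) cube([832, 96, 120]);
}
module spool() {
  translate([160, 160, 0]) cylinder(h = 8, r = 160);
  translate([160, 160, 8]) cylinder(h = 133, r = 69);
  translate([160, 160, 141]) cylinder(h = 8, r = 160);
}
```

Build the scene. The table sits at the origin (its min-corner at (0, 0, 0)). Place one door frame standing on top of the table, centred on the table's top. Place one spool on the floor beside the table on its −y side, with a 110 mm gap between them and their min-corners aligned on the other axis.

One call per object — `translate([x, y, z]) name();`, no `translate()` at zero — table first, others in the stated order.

table();
translate([264, 324, 745]) door_frame();
translate([0, -430, 0]) spool();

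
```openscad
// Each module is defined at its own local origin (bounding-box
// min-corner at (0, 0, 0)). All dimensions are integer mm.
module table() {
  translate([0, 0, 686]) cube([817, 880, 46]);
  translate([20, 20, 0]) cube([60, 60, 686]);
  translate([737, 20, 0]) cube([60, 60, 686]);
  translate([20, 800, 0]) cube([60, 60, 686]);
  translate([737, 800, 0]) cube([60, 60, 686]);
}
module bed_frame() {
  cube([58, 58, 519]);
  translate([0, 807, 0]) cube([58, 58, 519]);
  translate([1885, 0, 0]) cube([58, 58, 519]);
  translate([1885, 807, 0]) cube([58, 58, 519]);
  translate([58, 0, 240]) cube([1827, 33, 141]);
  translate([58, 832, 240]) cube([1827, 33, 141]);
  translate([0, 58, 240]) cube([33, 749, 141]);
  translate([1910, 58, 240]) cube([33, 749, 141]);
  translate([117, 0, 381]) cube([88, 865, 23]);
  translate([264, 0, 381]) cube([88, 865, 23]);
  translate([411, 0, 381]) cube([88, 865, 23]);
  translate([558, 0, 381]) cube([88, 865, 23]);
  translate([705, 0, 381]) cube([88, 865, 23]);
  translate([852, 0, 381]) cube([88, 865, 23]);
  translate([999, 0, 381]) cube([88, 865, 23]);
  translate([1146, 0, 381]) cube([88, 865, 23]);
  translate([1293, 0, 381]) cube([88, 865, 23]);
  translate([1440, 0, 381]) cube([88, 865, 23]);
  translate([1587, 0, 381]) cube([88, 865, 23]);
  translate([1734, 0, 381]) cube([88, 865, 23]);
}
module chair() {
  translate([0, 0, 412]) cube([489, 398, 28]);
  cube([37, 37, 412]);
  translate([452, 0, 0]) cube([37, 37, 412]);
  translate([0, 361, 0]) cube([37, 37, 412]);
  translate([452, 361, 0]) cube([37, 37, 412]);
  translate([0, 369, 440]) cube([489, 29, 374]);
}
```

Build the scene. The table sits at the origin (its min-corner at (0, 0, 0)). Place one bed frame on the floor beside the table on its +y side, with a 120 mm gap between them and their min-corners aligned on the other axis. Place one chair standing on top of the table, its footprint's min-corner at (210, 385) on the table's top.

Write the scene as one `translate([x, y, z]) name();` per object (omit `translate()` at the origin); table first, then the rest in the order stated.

table();
translate([0, 1000, 0]) bed_frame();
translate([210, 385, 732]) chair();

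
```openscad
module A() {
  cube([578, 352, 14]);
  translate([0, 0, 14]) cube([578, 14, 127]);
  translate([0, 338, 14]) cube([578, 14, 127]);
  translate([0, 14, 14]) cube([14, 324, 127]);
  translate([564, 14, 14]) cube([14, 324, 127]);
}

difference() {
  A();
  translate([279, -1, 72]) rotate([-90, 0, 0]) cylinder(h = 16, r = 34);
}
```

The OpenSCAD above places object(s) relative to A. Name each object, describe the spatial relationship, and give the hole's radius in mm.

A is an open box. The open box has a circular hole through its front wall. The hole's radius is 34 mm.

The subtracted cylinder has r = 34 mm.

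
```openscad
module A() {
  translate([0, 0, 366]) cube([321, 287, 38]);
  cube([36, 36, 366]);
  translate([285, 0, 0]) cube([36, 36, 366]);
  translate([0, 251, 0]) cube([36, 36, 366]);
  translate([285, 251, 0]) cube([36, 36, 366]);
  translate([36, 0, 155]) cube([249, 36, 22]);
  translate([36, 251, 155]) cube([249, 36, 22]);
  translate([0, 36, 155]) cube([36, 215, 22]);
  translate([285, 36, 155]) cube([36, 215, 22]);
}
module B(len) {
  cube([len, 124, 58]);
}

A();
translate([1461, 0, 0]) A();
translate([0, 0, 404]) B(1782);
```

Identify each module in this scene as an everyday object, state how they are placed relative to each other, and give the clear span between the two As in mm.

Second stool starts at x = 1461; first ends at x = 321; clear span = 1461 − 321 = 1140 mm.

A is a stool. B is a beam. A beam spans the tops of two stools. The clear span between the two stools is 1140 mm.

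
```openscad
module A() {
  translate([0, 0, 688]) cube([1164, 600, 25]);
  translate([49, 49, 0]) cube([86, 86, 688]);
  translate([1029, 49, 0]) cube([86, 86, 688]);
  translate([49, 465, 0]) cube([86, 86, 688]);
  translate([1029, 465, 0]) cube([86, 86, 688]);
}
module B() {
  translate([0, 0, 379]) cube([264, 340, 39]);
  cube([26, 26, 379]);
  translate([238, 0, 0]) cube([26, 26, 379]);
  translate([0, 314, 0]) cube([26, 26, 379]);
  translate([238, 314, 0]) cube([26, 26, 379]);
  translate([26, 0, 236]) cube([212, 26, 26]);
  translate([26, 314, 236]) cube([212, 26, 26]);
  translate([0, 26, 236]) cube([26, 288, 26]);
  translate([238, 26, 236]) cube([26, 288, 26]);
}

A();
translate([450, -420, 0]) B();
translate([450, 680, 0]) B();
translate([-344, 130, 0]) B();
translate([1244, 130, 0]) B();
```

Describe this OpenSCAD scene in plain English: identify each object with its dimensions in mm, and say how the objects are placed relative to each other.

A is a table: top 1164 mm (x) × 600 mm (y), 25 mm thick, upper face at z = 713 mm, on four 86×86 mm square legs, each inset 49 mm from the nearest pair of top edges, running from z = 0 to the bottom of the top.

B is a four-legged stool. The seat is a 264×340×39 mm slab whose top surface is at z = 418 mm; four square legs, each 26×26 mm in cross-section, run from the floor (z = 0) to the underside of the seat, each flush with a corner of the seat. Four stretchers, 26 mm wide and 26 mm tall, connect adjacent legs with their undersides at z = 236 mm, each running between the inner faces of the legs it joins and aligned with the legs' outer faces on the other axis.

Four stools sit around the table at the −y, +y, −x, +x sides.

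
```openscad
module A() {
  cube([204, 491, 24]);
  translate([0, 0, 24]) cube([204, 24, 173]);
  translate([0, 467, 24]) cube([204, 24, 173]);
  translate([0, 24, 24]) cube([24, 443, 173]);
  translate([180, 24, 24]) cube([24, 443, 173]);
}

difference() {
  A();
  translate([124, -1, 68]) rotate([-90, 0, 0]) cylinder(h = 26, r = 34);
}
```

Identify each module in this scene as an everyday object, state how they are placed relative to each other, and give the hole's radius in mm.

A is an open box. The open box has a circular hole through its front wall. The hole's radius is 34 mm.

The subtracted cylinder has r = 34 mm.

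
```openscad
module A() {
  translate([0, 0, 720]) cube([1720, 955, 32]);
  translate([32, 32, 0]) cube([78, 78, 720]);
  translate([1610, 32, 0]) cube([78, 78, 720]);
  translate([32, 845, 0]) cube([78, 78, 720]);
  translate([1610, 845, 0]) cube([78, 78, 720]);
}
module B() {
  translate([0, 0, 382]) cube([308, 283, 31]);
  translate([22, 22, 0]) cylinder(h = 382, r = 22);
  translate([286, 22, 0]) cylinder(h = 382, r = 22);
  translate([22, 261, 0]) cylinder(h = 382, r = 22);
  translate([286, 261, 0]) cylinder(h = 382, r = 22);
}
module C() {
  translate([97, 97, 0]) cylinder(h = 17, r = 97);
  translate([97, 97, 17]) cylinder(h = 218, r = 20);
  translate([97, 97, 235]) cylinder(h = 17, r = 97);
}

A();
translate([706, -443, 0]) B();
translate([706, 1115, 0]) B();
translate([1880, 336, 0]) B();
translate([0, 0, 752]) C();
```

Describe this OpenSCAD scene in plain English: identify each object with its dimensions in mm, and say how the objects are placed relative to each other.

A is a table with a 1720×955 mm rectangular top, 32 mm thick, top surface at z = 752 mm, supported by four 78×78 mm square legs, each inset 32 mm from the nearest pair of top edges, running from the floor.

B is a four-legged stool. The seat is a 308×283×31 mm slab whose top surface is at z = 413 mm; four round legs, each 44 mm in diameter, run from the floor (z = 0) to the underside of the seat, each leg's axis is inset half a diameter from the nearest pair of seat edges (so the leg's bounding box is flush with the corner).

C is a spool: two coaxial disc flanges of radius 97 mm and thickness 17 mm, joined by a core cylinder of radius 20 mm and height 218 mm. The lower flange rests on z = 0 and the three cylinders share a vertical axis.

Three stools sit around the table at the −y, +y, +x sides. The spool is on top of the table.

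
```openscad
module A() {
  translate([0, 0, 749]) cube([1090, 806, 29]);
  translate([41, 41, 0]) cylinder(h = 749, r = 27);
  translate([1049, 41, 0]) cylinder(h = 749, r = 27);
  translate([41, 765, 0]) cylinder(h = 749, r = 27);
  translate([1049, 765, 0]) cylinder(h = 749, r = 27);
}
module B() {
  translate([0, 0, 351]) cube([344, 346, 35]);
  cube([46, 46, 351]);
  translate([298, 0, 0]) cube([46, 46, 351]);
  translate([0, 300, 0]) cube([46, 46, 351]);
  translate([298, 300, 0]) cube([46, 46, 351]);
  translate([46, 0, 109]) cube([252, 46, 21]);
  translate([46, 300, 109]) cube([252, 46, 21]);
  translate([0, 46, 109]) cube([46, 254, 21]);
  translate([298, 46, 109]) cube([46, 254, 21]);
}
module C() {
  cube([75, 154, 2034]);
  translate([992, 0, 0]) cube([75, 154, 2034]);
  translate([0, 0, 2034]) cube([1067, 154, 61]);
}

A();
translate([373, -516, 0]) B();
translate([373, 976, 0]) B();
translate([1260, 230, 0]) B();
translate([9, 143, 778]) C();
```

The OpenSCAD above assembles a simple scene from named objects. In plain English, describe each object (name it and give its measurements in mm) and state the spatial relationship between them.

A is a table with a 1090×806 mm rectangular top, 29 mm thick, top surface at z = 778 mm, supported by four round legs of 54 mm diameter, each leg's bounding box inset 14 mm from the nearest pair of top edges, running from the floor.

B is a four-legged stool. The seat is 344×346 mm, 35 mm thick, top at z = 386 mm. It stands on four square legs, each 46×46 mm in cross-section, from z = 0 to the seat underside, each flush with a corner of the seat. Four stretchers, 46 mm wide and 21 mm tall, connect adjacent legs with their undersides at z = 109 mm, each running between the inner faces of the legs it joins and aligned with the legs' outer faces on the other axis.

C is a rectangular door frame: two vertical jambs of 75×154 mm section, 2034 mm tall, with a clear opening 917 mm wide between their inner faces. A header 61 mm tall and 154 mm deep lies on top of the jambs and spans the full outside width.

Three stools sit around the table at the −y, +y, +x sides. The door frame is on top of the table.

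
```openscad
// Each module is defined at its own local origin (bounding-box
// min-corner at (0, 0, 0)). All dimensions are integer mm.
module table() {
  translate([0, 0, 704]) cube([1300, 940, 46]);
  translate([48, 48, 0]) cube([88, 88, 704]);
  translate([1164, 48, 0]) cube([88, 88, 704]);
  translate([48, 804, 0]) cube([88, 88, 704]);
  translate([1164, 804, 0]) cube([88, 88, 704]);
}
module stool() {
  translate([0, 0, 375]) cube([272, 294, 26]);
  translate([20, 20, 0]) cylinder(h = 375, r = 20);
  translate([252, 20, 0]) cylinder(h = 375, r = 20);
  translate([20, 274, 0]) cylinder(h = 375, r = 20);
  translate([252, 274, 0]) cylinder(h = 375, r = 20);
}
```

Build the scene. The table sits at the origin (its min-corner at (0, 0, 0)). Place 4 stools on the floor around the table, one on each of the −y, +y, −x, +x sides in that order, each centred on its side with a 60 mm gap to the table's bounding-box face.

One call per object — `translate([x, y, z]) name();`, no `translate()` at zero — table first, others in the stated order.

table();
translate([514, -354, 0]) stool();
translate([514, 1000, 0]) stool();
translate([-332, 323, 0]) stool();
translate([1360, 323, 0]) stool();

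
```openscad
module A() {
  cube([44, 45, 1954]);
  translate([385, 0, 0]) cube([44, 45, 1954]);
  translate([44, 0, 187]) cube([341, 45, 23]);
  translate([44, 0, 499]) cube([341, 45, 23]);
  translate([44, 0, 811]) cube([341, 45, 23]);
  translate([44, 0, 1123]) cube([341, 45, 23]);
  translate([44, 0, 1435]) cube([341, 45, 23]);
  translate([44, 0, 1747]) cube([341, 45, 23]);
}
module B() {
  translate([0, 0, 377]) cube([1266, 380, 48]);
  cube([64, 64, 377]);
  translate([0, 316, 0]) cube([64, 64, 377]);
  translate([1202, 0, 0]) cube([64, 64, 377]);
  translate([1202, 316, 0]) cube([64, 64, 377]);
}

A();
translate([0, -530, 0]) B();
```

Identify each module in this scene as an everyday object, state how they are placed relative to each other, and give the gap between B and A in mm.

A is a ladder. B is a bench. The bench is on the floor beside the ladder on its −y side. The gap between the bench and the ladder is 150 mm.

The bench's nearest face is 150 mm from the ladder's −y face.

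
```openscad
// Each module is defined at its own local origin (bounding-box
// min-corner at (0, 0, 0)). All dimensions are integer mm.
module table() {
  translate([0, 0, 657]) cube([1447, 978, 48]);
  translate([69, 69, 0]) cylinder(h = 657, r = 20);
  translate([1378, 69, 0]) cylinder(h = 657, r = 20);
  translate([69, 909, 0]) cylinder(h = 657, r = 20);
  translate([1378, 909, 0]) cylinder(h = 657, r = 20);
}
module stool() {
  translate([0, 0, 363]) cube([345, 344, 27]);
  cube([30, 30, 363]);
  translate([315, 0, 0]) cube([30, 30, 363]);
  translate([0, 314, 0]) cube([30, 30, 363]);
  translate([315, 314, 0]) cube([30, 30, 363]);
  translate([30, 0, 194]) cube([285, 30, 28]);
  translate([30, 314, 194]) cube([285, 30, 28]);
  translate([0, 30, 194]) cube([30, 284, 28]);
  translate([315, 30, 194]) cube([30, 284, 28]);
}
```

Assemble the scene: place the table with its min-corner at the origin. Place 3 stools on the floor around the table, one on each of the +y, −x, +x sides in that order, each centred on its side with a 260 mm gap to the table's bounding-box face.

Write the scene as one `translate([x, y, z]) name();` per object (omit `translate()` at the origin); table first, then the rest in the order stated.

table();
translate([551, 1238, 0]) stool();
translate([-605, 317, 0]) stool();
translate([1707, 317, 0]) stool();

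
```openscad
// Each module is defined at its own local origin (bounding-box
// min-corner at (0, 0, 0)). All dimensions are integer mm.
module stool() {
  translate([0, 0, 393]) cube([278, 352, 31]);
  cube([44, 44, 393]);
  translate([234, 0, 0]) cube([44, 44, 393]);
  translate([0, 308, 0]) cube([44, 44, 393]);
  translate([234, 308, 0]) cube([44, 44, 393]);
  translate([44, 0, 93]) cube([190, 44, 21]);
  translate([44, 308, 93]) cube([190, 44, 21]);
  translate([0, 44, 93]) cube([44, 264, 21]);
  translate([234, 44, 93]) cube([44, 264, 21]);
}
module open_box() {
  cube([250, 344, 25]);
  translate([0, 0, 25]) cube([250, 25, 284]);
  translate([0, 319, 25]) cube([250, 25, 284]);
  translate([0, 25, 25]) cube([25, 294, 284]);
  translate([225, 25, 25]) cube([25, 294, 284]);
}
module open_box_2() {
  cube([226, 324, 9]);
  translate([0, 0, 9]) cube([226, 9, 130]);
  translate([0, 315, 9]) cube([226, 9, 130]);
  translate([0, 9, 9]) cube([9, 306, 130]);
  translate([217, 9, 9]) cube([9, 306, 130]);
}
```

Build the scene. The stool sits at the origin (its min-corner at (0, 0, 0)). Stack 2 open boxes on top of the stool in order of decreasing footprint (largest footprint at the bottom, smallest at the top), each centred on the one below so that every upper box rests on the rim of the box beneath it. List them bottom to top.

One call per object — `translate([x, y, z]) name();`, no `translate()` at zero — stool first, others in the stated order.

stool();
translate([14, 4, 424]) open_box();
translate([26, 14, 733]) open_box_2();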